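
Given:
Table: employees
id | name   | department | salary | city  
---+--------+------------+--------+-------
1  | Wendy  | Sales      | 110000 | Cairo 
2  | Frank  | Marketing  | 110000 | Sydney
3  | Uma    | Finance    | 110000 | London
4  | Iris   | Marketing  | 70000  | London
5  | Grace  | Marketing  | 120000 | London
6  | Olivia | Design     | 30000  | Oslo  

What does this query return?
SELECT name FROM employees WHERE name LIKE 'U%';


LIKE 'U%' matches names starting with 'U'
Matching: 1

1 rows:
Uma


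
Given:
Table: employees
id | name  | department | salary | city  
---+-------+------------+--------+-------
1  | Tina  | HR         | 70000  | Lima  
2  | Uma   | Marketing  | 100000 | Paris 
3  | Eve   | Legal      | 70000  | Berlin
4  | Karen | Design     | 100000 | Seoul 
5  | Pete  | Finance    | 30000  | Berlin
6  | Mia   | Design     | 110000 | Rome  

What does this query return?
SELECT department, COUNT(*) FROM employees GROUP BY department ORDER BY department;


Assigning each row to its department group:
  Tina -> HR
  Uma -> Marketing
  Eve -> Legal
  Karen -> Design
  Pete -> Finance
  Mia -> Design


5 groups:
Design, 2
Finance, 1
HR, 1
Legal, 1
Marketing, 1


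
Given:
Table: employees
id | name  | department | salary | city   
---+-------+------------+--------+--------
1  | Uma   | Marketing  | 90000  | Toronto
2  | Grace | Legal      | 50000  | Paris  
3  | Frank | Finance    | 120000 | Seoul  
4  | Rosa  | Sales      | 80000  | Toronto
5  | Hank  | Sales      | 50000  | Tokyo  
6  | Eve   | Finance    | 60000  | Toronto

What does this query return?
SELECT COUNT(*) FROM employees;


COUNT(*) counts all rows

6


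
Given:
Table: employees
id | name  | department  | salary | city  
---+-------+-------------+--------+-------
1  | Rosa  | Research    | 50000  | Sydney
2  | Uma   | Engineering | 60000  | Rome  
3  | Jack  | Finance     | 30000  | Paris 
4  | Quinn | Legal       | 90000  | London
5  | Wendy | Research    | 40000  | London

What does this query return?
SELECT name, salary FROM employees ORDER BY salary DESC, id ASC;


Sorting by salary DESC, then id ASC for ties

5 rows:
Quinn, 90000
Uma, 60000
Rosa, 50000
Wendy, 40000
Jack, 30000


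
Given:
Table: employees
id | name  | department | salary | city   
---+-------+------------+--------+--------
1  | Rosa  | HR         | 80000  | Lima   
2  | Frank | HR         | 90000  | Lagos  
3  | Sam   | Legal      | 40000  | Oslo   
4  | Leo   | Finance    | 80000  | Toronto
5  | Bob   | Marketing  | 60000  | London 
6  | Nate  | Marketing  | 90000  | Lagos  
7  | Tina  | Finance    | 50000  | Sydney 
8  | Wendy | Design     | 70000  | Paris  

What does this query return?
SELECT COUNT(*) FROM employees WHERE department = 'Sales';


Counting rows where department = 'Sales'


0


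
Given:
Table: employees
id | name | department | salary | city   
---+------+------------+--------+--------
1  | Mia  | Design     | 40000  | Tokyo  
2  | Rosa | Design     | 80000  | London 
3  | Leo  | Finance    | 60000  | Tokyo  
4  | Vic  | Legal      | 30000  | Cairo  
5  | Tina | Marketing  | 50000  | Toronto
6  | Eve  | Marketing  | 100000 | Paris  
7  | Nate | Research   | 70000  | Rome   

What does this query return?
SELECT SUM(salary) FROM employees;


SUM(salary) = 40000 + 80000 + 60000 + 30000 + 50000 + 100000 + 70000 = 430000

430000


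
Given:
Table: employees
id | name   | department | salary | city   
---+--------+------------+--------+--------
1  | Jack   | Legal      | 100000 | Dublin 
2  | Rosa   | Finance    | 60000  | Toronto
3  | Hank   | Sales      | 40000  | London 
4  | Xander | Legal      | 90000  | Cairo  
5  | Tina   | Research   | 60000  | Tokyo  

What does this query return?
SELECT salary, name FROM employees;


Projecting columns: salary, name

5 rows:
100000, Jack
60000, Rosa
40000, Hank
90000, Xander
60000, Tina


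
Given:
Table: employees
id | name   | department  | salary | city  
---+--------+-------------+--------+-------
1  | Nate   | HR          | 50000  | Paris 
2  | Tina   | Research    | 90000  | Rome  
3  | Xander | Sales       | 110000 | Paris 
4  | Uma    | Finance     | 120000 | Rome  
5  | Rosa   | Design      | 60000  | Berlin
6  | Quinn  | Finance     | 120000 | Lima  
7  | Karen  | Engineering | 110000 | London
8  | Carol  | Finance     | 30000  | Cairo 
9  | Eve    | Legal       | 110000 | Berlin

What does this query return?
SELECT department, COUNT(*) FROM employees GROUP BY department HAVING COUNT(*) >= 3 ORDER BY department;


Groups with count >= 3:
  Finance: 3 -> PASS
  Design: 1 -> filtered out
  Engineering: 1 -> filtered out
  HR: 1 -> filtered out
  Legal: 1 -> filtered out
  Research: 1 -> filtered out
  Sales: 1 -> filtered out


1 groups:
Finance, 3


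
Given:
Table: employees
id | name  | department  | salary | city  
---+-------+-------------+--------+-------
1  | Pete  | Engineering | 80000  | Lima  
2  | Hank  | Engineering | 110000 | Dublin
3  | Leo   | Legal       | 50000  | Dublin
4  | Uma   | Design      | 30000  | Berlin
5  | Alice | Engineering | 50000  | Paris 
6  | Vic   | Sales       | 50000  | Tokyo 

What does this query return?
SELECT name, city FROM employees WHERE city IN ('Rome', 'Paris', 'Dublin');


Filtering: city IN ('Rome', 'Paris', 'Dublin')
Matching: 3 rows

3 rows:
Hank, Dublin
Leo, Dublin
Alice, Paris


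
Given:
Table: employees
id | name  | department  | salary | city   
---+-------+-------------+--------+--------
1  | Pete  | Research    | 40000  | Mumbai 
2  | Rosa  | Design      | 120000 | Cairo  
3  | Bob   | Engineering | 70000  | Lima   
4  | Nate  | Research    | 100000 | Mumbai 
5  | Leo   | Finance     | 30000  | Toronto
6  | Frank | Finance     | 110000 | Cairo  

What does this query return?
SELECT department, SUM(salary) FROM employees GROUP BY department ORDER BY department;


Summing salary within each department:
  Design: 120000 = 120000
  Engineering: 70000 = 70000
  Finance: 30000 + 110000 = 140000
  Research: 40000 + 100000 = 140000


4 groups:
Design, 120000
Engineering, 70000
Finance, 140000
Research, 140000


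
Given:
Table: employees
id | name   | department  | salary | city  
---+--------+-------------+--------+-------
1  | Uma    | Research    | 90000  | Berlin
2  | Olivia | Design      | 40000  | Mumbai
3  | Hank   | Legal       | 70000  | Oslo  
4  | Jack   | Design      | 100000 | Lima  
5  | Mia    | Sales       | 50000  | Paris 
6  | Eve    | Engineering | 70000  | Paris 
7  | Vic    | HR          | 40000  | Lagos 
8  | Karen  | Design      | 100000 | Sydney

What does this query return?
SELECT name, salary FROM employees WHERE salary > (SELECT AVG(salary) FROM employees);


Subquery: AVG(salary) = 70000.0
Filtering: salary > 70000.0
  Uma (90000) -> MATCH
  Jack (100000) -> MATCH
  Karen (100000) -> MATCH


3 rows:
Uma, 90000
Jack, 100000
Karen, 100000


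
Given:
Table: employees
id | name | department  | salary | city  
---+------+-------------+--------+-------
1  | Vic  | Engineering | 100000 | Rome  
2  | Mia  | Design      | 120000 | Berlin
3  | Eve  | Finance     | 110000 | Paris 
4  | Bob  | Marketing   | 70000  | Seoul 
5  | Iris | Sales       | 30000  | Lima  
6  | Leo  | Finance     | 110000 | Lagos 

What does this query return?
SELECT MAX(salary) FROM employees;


Salaries: 100000, 120000, 110000, 70000, 30000, 110000
MAX = 120000

120000


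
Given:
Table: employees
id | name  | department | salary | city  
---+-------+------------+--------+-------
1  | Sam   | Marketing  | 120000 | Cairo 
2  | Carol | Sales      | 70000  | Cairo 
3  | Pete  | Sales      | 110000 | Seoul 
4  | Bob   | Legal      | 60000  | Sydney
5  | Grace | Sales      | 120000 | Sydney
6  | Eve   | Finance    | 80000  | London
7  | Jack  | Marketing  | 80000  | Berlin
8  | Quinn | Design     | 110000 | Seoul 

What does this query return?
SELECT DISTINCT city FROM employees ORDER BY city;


All 'city' values (row order): Cairo, Cairo, Seoul, Sydney, Sydney, London, Berlin, Seoul
Removing duplicates leaves 5 unique value(s).

5 values:
Berlin
Cairo
London
Seoul
Sydney


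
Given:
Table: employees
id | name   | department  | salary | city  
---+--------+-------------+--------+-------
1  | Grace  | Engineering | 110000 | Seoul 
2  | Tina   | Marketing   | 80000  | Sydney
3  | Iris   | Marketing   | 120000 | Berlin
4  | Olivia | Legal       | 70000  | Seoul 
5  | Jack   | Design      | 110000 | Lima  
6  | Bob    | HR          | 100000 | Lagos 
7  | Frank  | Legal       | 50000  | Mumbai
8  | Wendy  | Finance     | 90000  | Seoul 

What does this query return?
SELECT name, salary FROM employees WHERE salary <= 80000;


Filtering: salary <= 80000
Matching: 3 rows

3 rows:
Tina, 80000
Olivia, 70000
Frank, 50000


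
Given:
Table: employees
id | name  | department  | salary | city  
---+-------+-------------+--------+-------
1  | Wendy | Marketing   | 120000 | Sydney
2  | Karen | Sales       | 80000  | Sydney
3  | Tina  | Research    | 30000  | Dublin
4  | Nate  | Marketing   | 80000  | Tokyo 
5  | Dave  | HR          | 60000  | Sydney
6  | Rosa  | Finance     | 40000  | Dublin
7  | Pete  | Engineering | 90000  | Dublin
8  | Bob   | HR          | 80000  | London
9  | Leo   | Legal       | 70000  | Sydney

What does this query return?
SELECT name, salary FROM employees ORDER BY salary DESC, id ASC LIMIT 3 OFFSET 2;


Sort by salary DESC (id ASC tiebreak), then skip 2 and take 3
Rows 3 through 5

3 rows:
Karen, 80000
Nate, 80000
Bob, 80000


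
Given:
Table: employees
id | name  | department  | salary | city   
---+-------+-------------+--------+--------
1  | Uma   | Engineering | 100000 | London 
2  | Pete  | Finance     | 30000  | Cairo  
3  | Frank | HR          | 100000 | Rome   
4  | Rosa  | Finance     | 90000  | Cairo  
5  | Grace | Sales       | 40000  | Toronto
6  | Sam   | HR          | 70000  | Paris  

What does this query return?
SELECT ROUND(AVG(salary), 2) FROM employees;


SUM(salary) = 430000
COUNT = 6
ROUND(AVG, 2) = ROUND(430000 / 6, 2) = 71666.67

71666.67


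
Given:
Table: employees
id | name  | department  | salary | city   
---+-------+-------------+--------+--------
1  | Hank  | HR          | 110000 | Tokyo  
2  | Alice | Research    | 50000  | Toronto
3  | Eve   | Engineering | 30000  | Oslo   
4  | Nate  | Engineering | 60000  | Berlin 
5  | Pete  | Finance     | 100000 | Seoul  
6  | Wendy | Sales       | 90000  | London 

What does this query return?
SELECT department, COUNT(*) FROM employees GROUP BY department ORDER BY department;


Assigning each row to its department group:
  Hank -> HR
  Alice -> Research
  Eve -> Engineering
  Nate -> Engineering
  Pete -> Finance
  Wendy -> Sales


5 groups:
Engineering, 2
Finance, 1
HR, 1
Research, 1
Sales, 1


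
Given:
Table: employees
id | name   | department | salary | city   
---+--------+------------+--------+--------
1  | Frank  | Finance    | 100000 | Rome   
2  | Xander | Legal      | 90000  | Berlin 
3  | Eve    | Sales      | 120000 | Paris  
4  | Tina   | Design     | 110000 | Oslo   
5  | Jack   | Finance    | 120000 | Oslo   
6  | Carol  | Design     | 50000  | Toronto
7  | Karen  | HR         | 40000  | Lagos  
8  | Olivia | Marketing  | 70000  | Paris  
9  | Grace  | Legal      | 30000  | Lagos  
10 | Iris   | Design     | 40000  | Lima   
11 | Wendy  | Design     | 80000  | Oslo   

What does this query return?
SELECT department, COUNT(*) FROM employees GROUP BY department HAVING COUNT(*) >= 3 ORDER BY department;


Groups with count >= 3:
  Design: 4 -> PASS
  Finance: 2 -> filtered out
  HR: 1 -> filtered out
  Legal: 2 -> filtered out
  Marketing: 1 -> filtered out
  Sales: 1 -> filtered out


1 groups:
Design, 4


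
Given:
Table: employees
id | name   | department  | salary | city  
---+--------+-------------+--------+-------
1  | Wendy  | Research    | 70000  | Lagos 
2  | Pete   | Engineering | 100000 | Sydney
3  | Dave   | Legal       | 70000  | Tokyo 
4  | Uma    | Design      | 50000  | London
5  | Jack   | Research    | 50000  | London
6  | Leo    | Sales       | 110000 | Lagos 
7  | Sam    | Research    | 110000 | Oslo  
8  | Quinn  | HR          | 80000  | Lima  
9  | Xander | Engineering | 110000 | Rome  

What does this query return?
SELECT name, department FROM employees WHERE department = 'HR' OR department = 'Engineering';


Filtering: department = 'HR' OR 'Engineering'
Matching: 3 rows

3 rows:
Pete, Engineering
Quinn, HR
Xander, Engineering


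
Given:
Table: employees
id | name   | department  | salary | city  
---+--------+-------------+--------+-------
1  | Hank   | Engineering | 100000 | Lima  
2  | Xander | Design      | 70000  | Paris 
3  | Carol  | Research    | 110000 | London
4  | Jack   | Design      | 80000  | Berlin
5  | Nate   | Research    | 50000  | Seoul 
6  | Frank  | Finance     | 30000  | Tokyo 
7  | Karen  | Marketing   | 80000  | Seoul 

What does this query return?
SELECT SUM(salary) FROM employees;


SUM(salary) = 100000 + 70000 + 110000 + 80000 + 50000 + 30000 + 80000 = 520000

520000


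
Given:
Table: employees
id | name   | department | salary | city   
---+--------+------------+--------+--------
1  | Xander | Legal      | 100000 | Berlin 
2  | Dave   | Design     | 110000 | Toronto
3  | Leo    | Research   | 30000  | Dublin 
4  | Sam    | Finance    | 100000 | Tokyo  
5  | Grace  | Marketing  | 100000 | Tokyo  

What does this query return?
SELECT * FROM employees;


SELECT * returns all 5 rows with all columns

5 rows:
1, Xander, Legal, 100000, Berlin
2, Dave, Design, 110000, Toronto
3, Leo, Research, 30000, Dublin
4, Sam, Finance, 100000, Tokyo
5, Grace, Marketing, 100000, Tokyo


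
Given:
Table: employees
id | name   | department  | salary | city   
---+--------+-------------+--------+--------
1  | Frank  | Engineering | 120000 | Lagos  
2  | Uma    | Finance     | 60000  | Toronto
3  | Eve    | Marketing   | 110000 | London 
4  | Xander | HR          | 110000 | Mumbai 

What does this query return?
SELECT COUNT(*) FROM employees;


COUNT(*) counts all rows

4


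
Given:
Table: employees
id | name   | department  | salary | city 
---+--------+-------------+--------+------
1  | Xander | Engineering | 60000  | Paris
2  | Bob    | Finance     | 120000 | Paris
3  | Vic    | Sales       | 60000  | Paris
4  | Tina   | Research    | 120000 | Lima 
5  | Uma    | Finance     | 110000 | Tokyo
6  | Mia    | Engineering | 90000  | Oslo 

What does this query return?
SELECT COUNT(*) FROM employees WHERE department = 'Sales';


Counting rows where department = 'Sales'
  Vic -> MATCH


1


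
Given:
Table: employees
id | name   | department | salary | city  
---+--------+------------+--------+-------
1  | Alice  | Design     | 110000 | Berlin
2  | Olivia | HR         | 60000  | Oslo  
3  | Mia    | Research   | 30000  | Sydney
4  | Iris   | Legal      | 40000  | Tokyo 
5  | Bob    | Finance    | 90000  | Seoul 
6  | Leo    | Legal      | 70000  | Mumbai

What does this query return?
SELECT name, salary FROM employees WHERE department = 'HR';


Filtering: department = 'HR'
Matching rows: 1

1 rows:
Olivia, 60000


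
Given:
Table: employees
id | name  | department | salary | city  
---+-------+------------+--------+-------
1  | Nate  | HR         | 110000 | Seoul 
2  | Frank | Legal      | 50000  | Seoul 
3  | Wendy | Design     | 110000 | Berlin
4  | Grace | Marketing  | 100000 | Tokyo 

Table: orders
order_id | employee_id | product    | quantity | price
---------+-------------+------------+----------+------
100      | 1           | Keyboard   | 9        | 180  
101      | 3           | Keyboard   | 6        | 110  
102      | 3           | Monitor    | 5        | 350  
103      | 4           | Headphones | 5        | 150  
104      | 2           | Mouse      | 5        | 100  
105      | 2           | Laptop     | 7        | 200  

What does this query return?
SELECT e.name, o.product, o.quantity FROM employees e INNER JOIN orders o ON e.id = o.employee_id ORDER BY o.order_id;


Joining employees.id = orders.employee_id:
  employee Nate (id=1) -> order Keyboard
  employee Wendy (id=3) -> order Keyboard
  employee Wendy (id=3) -> order Monitor
  employee Grace (id=4) -> order Headphones
  employee Frank (id=2) -> order Mouse
  employee Frank (id=2) -> order Laptop


6 rows:
Nate, Keyboard, 9
Wendy, Keyboard, 6
Wendy, Monitor, 5
Grace, Headphones, 5
Frank, Mouse, 5
Frank, Laptop, 7


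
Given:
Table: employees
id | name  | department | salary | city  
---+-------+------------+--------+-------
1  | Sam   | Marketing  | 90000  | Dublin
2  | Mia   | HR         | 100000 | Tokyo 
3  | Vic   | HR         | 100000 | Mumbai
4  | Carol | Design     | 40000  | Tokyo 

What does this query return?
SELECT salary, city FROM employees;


Projecting columns: salary, city

4 rows:
90000, Dublin
100000, Tokyo
100000, Mumbai
40000, Tokyo


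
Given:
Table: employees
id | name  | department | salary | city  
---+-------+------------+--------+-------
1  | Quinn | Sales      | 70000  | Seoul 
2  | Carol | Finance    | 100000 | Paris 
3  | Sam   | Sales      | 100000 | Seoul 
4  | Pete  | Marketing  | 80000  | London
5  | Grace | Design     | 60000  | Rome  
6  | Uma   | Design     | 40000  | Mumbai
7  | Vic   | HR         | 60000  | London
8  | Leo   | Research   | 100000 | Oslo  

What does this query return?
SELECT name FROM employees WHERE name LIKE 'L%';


LIKE 'L%' matches names starting with 'L'
Matching: 1

1 rows:
Leo


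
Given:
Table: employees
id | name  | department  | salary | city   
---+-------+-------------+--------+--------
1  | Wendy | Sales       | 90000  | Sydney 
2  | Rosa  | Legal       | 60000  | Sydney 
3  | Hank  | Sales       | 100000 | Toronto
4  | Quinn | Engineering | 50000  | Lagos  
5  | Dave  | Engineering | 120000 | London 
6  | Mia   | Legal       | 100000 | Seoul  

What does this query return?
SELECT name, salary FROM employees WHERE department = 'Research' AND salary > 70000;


Filtering: department = 'Research' AND salary > 70000
Matching: 0 rows

Empty result set (0 rows)


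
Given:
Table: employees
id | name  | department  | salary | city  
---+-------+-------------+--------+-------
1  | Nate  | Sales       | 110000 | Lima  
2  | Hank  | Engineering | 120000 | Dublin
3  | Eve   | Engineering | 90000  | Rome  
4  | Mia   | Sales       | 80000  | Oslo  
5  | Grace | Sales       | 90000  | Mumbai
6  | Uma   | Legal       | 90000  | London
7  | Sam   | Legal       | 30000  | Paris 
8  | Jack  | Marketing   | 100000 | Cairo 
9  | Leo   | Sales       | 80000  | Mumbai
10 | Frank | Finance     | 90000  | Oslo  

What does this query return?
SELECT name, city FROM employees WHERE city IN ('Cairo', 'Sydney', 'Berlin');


Filtering: city IN ('Cairo', 'Sydney', 'Berlin')
Matching: 1 rows

1 rows:
Jack, Cairo


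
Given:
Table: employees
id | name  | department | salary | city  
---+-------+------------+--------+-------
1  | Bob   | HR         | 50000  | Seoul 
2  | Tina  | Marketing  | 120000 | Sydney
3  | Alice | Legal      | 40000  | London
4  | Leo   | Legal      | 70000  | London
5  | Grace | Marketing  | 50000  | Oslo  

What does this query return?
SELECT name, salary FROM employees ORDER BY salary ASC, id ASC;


Sorting by salary ASC, then id ASC for ties

5 rows:
Alice, 40000
Bob, 50000
Grace, 50000
Leo, 70000
Tina, 120000


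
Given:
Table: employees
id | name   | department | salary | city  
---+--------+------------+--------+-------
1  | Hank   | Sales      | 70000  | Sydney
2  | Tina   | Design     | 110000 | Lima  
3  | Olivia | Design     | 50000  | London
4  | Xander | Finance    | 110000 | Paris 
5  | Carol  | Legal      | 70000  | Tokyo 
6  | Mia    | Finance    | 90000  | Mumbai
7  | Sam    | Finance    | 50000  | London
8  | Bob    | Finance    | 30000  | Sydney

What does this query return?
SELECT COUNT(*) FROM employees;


COUNT(*) counts all rows

8


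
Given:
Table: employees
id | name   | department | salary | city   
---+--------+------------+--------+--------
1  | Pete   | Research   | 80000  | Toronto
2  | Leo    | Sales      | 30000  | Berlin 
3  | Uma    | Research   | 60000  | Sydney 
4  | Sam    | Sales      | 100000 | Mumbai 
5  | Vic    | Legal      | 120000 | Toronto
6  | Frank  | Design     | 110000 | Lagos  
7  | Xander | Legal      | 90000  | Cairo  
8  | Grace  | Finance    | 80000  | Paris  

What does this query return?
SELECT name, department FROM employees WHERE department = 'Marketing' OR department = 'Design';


Filtering: department = 'Marketing' OR 'Design'
Matching: 1 rows

1 rows:
Frank, Design


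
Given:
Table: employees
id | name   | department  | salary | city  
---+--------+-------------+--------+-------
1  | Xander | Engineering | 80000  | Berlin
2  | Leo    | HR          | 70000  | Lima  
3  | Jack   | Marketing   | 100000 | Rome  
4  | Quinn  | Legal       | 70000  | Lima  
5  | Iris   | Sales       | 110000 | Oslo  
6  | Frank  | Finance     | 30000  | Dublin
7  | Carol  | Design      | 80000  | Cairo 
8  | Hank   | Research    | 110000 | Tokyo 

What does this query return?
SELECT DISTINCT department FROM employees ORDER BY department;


All 'department' values (row order): Engineering, HR, Marketing, Legal, Sales, Finance, Design, Research
Removing duplicates leaves 8 unique value(s).

8 values:
Design
Engineering
Finance
HR
Legal
Marketing
Research
Sales


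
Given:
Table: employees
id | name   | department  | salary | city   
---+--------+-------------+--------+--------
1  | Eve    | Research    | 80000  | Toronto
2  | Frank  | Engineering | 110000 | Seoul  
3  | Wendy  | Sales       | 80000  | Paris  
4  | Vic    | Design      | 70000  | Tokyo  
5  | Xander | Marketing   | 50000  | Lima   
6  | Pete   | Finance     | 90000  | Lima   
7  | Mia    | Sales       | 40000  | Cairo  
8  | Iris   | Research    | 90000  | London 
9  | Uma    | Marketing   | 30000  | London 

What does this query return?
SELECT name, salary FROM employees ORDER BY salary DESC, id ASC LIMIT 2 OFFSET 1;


Sort by salary DESC (id ASC tiebreak), then skip 1 and take 2
Rows 2 through 3

2 rows:
Pete, 90000
Iris, 90000


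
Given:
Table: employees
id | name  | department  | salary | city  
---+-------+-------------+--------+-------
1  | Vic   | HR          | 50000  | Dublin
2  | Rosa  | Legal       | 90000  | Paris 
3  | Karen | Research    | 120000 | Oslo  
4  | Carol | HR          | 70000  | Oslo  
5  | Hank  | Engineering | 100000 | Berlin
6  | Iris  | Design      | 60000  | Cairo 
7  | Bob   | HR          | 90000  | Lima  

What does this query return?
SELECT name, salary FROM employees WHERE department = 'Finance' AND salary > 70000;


Filtering: department = 'Finance' AND salary > 70000
Matching: 0 rows

Empty result set (0 rows)


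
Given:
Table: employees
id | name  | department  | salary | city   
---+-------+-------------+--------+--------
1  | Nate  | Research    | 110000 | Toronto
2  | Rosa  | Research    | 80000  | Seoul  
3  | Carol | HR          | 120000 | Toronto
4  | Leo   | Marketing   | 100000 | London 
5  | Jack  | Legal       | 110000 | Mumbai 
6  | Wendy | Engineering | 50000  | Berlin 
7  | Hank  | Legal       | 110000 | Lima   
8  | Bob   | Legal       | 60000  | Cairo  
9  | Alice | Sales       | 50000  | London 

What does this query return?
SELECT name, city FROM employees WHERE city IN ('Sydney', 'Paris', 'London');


Filtering: city IN ('Sydney', 'Paris', 'London')
Matching: 2 rows

2 rows:
Leo, London
Alice, London


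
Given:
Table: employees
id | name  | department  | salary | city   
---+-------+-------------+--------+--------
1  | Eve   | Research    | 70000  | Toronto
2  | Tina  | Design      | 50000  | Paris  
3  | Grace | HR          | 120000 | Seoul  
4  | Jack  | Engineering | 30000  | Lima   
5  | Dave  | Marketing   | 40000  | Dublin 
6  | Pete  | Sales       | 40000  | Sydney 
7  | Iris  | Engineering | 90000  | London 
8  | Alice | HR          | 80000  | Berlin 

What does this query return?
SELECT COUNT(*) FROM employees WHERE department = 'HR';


Counting rows where department = 'HR'
  Grace -> MATCH
  Alice -> MATCH


2


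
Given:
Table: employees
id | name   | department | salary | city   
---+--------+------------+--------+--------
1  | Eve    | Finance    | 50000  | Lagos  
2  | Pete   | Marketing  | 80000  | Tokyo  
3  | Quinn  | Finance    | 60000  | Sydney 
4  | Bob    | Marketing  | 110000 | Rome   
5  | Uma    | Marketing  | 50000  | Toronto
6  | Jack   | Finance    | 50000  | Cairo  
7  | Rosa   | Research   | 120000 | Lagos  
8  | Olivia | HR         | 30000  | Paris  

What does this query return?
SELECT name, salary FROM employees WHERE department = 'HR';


Filtering: department = 'HR'
Matching rows: 1

1 rows:
Olivia, 30000


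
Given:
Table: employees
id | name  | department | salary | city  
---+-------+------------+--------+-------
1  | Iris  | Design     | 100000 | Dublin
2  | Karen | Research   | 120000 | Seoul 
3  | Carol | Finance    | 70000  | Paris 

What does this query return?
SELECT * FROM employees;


SELECT * returns all 3 rows with all columns

3 rows:
1, Iris, Design, 100000, Dublin
2, Karen, Research, 120000, Seoul
3, Carol, Finance, 70000, Paris


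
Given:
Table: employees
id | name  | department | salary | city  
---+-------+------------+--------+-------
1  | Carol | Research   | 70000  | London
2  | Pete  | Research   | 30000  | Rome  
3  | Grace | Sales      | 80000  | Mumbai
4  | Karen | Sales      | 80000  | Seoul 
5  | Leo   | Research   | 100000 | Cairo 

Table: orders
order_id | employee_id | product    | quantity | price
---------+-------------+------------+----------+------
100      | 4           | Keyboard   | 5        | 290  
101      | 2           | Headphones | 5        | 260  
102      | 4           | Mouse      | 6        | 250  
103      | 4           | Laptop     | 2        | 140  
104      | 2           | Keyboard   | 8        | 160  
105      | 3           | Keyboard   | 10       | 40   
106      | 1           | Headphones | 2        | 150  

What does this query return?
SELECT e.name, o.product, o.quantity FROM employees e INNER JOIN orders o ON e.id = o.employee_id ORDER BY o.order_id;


Joining employees.id = orders.employee_id:
  employee Karen (id=4) -> order Keyboard
  employee Pete (id=2) -> order Headphones
  employee Karen (id=4) -> order Mouse
  employee Karen (id=4) -> order Laptop
  employee Pete (id=2) -> order Keyboard
  employee Grace (id=3) -> order Keyboard
  employee Carol (id=1) -> order Headphones


7 rows:
Karen, Keyboard, 5
Pete, Headphones, 5
Karen, Mouse, 6
Karen, Laptop, 2
Pete, Keyboard, 8
Grace, Keyboard, 10
Carol, Headphones, 2


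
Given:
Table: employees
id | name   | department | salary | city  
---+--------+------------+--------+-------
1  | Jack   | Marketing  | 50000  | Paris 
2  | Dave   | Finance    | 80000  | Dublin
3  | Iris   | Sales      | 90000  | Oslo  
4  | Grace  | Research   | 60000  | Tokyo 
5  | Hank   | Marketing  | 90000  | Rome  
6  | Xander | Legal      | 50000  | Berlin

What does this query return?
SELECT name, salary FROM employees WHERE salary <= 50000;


Filtering: salary <= 50000
Matching: 2 rows

2 rows:
Jack, 50000
Xander, 50000


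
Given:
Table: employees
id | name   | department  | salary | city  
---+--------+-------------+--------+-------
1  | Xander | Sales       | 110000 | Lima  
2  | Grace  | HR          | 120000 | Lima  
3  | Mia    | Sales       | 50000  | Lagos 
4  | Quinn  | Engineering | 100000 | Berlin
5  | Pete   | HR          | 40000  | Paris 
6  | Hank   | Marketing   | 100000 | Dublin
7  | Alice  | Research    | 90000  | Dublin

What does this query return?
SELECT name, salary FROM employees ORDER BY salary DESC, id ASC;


Sorting by salary DESC, then id ASC for ties

7 rows:
Grace, 120000
Xander, 110000
Quinn, 100000
Hank, 100000
Alice, 90000
Mia, 50000
Pete, 40000


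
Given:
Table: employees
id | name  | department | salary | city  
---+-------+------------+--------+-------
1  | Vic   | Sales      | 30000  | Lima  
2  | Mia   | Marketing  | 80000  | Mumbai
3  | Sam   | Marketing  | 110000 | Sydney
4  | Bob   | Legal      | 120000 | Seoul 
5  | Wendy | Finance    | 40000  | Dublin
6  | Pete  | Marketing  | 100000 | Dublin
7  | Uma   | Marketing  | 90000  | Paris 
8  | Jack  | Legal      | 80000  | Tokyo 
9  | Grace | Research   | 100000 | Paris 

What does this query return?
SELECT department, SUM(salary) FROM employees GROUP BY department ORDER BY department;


Summing salary within each department:
  Finance: 40000 = 40000
  Legal: 120000 + 80000 = 200000
  Marketing: 80000 + 110000 + 100000 + 90000 = 380000
  Research: 100000 = 100000
  Sales: 30000 = 30000


5 groups:
Finance, 40000
Legal, 200000
Marketing, 380000
Research, 100000
Sales, 30000


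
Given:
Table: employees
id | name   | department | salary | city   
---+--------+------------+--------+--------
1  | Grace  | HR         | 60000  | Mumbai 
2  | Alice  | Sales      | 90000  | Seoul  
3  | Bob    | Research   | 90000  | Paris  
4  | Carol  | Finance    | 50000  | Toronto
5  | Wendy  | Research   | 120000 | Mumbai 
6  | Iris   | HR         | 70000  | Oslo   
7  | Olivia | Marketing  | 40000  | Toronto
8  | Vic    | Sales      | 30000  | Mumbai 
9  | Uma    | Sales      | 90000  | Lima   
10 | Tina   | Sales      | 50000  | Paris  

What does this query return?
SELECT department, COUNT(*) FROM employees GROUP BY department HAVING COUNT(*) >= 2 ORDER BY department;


Groups with count >= 2:
  HR: 2 -> PASS
  Research: 2 -> PASS
  Sales: 4 -> PASS
  Finance: 1 -> filtered out
  Marketing: 1 -> filtered out


3 groups:
HR, 2
Research, 2
Sales, 4


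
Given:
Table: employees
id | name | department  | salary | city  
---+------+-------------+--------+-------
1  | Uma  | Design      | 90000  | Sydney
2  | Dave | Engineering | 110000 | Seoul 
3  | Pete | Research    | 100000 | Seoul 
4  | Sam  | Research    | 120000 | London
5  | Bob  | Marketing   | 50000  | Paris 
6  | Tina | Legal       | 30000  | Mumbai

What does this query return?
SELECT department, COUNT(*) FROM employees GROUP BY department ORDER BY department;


Assigning each row to its department group:
  Uma -> Design
  Dave -> Engineering
  Pete -> Research
  Sam -> Research
  Bob -> Marketing
  Tina -> Legal


5 groups:
Design, 1
Engineering, 1
Legal, 1
Marketing, 1
Research, 2


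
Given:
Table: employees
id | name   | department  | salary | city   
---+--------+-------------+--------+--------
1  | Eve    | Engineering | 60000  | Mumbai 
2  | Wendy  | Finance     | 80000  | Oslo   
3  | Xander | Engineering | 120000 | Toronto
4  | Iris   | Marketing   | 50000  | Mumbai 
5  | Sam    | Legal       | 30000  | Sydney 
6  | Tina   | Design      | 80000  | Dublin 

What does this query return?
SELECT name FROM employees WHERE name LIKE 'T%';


LIKE 'T%' matches names starting with 'T'
Matching: 1

1 rows:
Tina


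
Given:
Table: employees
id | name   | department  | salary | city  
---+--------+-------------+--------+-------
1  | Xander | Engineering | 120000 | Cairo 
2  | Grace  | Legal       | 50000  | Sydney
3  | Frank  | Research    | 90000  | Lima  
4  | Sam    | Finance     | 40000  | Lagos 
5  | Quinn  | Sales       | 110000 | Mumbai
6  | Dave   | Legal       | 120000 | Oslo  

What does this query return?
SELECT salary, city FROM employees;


Projecting columns: salary, city

6 rows:
120000, Cairo
50000, Sydney
90000, Lima
40000, Lagos
110000, Mumbai
120000, Oslo


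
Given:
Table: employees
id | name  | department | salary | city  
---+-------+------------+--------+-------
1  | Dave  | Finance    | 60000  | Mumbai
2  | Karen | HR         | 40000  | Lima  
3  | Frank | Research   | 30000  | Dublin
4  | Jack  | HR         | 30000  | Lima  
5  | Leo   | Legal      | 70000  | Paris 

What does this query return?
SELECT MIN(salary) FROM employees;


Salaries: 60000, 40000, 30000, 30000, 70000
MIN = 30000

30000


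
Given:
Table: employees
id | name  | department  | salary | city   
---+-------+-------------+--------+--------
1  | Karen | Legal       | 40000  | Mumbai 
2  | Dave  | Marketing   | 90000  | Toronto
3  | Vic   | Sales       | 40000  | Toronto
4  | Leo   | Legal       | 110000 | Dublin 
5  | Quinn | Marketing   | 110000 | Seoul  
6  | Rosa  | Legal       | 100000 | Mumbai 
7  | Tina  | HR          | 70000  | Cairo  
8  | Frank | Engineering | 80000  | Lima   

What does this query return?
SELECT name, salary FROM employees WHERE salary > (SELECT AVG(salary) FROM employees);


Subquery: AVG(salary) = 80000.0
Filtering: salary > 80000.0
  Dave (90000) -> MATCH
  Leo (110000) -> MATCH
  Quinn (110000) -> MATCH
  Rosa (100000) -> MATCH


4 rows:
Dave, 90000
Leo, 110000
Quinn, 110000
Rosa, 100000


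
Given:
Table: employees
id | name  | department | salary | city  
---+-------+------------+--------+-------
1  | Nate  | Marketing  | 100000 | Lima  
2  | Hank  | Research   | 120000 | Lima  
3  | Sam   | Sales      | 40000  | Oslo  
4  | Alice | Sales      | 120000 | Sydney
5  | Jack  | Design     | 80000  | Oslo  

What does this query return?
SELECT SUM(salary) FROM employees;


SUM(salary) = 100000 + 120000 + 40000 + 120000 + 80000 = 460000

460000


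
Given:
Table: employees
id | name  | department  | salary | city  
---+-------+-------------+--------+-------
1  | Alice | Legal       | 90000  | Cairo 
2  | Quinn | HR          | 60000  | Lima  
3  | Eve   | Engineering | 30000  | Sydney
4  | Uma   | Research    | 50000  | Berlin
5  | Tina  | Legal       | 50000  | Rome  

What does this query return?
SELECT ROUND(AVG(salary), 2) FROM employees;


SUM(salary) = 280000
COUNT = 5
ROUND(AVG, 2) = ROUND(280000 / 5, 2) = 56000.0

56000.0


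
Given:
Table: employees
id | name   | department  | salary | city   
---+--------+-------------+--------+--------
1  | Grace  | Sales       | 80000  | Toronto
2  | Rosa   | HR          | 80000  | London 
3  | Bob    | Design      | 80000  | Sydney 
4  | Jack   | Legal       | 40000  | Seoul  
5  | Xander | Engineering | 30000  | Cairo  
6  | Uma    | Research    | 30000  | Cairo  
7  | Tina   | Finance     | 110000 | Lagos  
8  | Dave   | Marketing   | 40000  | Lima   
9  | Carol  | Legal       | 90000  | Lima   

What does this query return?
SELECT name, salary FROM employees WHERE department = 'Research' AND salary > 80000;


Filtering: department = 'Research' AND salary > 80000
Matching: 0 rows

Empty result set (0 rows)


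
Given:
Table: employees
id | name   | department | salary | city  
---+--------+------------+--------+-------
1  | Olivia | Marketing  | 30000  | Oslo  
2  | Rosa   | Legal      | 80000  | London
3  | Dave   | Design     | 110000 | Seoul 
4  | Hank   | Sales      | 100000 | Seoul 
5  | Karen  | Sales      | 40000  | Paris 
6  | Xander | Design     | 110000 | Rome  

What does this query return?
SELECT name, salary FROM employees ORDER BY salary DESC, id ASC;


Sorting by salary DESC, then id ASC for ties

6 rows:
Dave, 110000
Xander, 110000
Hank, 100000
Rosa, 80000
Karen, 40000
Olivia, 30000


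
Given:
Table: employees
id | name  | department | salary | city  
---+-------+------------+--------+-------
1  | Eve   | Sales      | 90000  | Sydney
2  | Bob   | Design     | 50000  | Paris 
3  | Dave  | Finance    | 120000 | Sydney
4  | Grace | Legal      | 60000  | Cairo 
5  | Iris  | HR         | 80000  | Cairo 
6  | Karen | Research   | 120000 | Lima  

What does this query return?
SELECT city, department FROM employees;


Projecting columns: city, department

6 rows:
Sydney, Sales
Paris, Design
Sydney, Finance
Cairo, Legal
Cairo, HR
Lima, Research


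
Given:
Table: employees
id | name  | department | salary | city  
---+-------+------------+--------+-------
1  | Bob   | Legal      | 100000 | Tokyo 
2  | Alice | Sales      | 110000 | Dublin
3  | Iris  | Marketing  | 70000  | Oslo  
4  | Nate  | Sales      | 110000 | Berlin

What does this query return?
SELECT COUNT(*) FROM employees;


COUNT(*) counts all rows

4


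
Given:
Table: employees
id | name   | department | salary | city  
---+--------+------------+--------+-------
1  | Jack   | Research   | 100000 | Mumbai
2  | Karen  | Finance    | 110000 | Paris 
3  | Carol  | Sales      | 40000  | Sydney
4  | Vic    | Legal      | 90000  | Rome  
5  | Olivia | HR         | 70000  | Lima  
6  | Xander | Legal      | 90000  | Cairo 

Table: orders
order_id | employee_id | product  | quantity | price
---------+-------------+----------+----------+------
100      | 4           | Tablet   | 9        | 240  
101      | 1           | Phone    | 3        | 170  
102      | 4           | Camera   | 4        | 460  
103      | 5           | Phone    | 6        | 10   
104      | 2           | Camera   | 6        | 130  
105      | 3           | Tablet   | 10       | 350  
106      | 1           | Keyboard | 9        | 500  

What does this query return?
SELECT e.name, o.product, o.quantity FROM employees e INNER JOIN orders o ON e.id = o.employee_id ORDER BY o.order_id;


Joining employees.id = orders.employee_id:
  employee Vic (id=4) -> order Tablet
  employee Jack (id=1) -> order Phone
  employee Vic (id=4) -> order Camera
  employee Olivia (id=5) -> order Phone
  employee Karen (id=2) -> order Camera
  employee Carol (id=3) -> order Tablet
  employee Jack (id=1) -> order Keyboard


7 rows:
Vic, Tablet, 9
Jack, Phone, 3
Vic, Camera, 4
Olivia, Phone, 6
Karen, Camera, 6
Carol, Tablet, 10
Jack, Keyboard, 9


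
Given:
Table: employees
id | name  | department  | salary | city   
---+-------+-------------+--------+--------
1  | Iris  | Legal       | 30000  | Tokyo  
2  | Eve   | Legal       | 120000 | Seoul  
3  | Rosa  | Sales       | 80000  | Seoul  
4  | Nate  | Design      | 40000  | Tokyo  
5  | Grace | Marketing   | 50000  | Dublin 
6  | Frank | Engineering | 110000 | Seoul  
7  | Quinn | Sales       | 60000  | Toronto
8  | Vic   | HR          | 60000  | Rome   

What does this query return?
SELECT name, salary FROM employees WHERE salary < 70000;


Filtering: salary < 70000
Matching: 5 rows

5 rows:
Iris, 30000
Nate, 40000
Grace, 50000
Quinn, 60000
Vic, 60000


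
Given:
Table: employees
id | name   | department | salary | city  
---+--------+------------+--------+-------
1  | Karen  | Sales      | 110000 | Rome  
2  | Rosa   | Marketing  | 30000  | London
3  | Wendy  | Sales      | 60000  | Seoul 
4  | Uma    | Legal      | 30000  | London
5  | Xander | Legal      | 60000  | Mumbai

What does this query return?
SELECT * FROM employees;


SELECT * returns all 5 rows with all columns

5 rows:
1, Karen, Sales, 110000, Rome
2, Rosa, Marketing, 30000, London
3, Wendy, Sales, 60000, Seoul
4, Uma, Legal, 30000, London
5, Xander, Legal, 60000, Mumbai


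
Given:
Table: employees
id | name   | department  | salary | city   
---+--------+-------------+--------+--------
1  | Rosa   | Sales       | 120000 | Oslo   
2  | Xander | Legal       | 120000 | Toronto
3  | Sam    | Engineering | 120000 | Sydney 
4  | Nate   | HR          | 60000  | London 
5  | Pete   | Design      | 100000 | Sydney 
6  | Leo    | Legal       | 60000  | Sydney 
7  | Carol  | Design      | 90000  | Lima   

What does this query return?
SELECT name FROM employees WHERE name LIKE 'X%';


LIKE 'X%' matches names starting with 'X'
Matching: 1

1 rows:
Xander


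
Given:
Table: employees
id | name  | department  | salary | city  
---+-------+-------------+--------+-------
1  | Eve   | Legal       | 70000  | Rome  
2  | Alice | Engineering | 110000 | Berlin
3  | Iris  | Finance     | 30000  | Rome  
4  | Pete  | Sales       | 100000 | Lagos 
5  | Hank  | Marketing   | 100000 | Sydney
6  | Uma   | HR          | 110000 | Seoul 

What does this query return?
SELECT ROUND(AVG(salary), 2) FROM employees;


SUM(salary) = 520000
COUNT = 6
ROUND(AVG, 2) = ROUND(520000 / 6, 2) = 86666.67

86666.67


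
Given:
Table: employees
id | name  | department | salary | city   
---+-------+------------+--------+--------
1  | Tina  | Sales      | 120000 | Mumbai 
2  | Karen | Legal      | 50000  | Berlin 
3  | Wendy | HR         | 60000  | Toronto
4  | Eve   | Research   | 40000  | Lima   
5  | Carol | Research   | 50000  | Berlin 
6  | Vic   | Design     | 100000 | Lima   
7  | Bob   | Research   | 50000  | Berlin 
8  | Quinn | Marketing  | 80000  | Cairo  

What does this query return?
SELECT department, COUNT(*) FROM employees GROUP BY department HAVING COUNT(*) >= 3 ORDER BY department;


Groups with count >= 3:
  Research: 3 -> PASS
  Design: 1 -> filtered out
  HR: 1 -> filtered out
  Legal: 1 -> filtered out
  Marketing: 1 -> filtered out
  Sales: 1 -> filtered out


1 groups:
Research, 3
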